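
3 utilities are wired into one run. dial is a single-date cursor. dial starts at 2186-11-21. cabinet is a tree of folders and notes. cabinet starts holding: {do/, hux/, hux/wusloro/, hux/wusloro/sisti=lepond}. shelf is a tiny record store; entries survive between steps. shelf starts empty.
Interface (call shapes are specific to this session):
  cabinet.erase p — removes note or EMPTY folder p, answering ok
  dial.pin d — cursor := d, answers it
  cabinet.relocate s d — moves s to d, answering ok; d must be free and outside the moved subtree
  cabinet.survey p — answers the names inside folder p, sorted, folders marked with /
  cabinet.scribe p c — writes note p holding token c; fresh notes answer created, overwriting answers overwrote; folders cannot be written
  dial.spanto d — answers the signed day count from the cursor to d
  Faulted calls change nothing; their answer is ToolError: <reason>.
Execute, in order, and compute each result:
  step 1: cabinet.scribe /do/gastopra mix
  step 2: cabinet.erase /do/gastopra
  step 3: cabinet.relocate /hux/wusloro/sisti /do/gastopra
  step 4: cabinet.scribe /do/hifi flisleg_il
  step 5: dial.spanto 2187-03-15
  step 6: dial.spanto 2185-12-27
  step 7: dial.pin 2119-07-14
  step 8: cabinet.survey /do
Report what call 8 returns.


Using scribe with p='/do/gastopra', c='mix', yielding created.
I use erase with p='/do/gastopra', and observe ok.
Next I call relocate with s='/hux/wusloro/sisti', d='/do/gastopra', giving ok.
I use scribe with p='/do/hifi', c='flisleg_il', yielding created.
I invoke spanto with d='2187-03-15', yielding 114.
Next I call spanto with d='2185-12-27', yielding -329.
Now I run pin with d='2119-07-14', → 2119-07-14.
Now I run survey with p='/do', and get [gastopra, hifi].

Answer: [gastopra, hifi]


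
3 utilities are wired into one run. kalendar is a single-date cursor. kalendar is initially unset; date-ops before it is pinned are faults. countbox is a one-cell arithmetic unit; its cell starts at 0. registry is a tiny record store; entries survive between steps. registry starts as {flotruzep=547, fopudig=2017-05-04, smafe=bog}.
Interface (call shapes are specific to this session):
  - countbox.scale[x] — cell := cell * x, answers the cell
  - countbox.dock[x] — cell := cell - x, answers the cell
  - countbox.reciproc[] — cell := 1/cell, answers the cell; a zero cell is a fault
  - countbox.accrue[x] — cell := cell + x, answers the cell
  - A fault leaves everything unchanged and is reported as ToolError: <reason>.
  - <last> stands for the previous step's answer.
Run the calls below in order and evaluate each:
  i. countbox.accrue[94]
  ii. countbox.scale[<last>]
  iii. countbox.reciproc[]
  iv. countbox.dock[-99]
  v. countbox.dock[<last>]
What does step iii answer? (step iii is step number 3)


! 1. accrue(x: 94) == 94
! 2. scale(x: <last>) == 8836
! 3. reciproc() == 1/8836
! 4. dock(x: -99) == 874765/8836
! 5. dock(x: <last>) == 0

Answer: 1/8836


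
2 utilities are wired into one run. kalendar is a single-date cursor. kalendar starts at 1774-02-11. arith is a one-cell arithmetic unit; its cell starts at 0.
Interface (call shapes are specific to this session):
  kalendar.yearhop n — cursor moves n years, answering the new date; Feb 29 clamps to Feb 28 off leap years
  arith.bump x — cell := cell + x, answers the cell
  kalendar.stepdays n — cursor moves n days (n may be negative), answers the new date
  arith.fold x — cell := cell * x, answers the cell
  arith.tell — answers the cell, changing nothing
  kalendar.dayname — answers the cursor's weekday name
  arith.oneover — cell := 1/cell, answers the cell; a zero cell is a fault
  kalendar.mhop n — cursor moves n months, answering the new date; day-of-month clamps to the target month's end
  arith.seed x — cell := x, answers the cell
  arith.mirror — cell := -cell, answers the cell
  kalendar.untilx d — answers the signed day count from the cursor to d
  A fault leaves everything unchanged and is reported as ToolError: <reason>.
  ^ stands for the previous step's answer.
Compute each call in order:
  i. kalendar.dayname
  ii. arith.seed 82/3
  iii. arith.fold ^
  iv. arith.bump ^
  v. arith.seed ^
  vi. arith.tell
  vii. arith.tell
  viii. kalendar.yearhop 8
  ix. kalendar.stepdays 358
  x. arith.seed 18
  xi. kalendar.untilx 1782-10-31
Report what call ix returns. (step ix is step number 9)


% kalendar.dayname
:: Friday
% arith.seed x=82/3
:: 82/3
% arith.fold x=^
:: 6724/9
% arith.bump x=^
:: 13448/9
% arith.seed x=^
:: 13448/9
% arith.tell
:: 13448/9
% arith.tell
:: 13448/9
% kalendar.yearhop n=8
:: 1782-02-11
% kalendar.stepdays n=358
:: 1783-02-04
% arith.seed x=18
:: 18
% kalendar.untilx d=1782-10-31
:: -96

Answer: 1783-02-04


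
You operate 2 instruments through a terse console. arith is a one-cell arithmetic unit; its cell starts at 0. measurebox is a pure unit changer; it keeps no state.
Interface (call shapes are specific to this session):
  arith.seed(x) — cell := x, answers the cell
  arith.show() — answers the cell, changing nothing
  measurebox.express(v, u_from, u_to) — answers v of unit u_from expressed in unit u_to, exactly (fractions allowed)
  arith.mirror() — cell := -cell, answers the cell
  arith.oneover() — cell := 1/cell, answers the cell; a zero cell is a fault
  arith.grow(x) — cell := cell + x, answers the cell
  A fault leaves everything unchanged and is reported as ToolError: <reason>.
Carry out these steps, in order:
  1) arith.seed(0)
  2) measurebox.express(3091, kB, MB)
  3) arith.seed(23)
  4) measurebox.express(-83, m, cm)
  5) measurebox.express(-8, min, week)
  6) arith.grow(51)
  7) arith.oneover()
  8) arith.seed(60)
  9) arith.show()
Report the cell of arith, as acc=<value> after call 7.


;; 1. arith.seed(0) : 0
;; 2. measurebox.express(3091, kB, MB) : 3091/1000
;; 3. arith.seed(23) : 23
;; 4. measurebox.express(-83, m, cm) : -8300
;; 5. measurebox.express(-8, min, week) : -1/1260
;; 6. arith.grow(51) : 74
;; 7. arith.oneover() : 1/74
;; 8. arith.seed(60) : 60
;; 9. arith.show() : 60

Answer: acc=1/74


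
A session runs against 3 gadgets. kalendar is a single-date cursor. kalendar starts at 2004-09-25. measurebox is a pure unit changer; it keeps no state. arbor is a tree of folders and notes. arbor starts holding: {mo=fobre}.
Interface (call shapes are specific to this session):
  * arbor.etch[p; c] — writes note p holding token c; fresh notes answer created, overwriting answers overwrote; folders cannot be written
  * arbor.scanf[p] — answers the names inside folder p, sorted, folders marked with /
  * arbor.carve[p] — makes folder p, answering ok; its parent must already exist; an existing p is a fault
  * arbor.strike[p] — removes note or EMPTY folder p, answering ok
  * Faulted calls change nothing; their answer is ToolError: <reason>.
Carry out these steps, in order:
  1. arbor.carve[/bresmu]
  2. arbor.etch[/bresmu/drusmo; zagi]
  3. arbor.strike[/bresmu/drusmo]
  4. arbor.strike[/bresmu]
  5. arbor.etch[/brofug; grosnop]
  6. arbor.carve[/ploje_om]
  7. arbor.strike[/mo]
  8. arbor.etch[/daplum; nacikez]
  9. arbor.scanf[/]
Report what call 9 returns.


→ arbor.carve(/bresmu)
← ok
→ arbor.etch(/bresmu/drusmo, zagi)
← created
→ arbor.strike(/bresmu/drusmo)
← ok
→ arbor.strike(/bresmu)
← ok
→ arbor.etch(/brofug, grosnop)
← created
→ arbor.carve(/ploje_om)
← ok
→ arbor.strike(/mo)
← ok
→ arbor.etch(/daplum, nacikez)
← created
→ arbor.scanf(/)
← [brofug, daplum, ploje_om/]

Answer: [brofug, daplum, ploje_om/]


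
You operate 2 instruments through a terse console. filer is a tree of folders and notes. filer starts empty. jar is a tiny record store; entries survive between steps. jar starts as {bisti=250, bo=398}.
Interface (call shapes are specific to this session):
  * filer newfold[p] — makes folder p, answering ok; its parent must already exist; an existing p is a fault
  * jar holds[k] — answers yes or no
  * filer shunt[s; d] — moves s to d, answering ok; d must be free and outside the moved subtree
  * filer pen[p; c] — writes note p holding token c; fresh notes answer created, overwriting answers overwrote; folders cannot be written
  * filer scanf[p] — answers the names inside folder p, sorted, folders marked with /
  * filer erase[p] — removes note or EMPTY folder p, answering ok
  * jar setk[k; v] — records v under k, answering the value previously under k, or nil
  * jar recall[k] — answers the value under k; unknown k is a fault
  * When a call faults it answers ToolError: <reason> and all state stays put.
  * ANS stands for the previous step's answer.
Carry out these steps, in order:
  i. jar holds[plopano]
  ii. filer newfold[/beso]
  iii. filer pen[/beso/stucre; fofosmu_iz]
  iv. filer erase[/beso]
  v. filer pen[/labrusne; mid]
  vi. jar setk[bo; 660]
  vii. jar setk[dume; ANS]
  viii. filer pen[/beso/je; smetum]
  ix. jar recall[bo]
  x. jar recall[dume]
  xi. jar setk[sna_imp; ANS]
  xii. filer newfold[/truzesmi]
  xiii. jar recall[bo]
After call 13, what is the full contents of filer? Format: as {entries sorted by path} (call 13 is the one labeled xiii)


$ jar holds k: plopano
:: no
$ filer newfold p: /beso
:: ok
$ filer pen p: /beso/stucre c: fofosmu_iz
:: created
$ filer erase p: /beso
:: ToolError: not empty
$ filer pen p: /labrusne c: mid
:: created
$ jar setk k: bo v: 660
:: 398
$ jar setk k: dume v: ANS
:: nil
$ filer pen p: /beso/je c: smetum
:: created
$ jar recall k: bo
:: 660
$ jar recall k: dume
:: 398
$ jar setk k: sna_imp v: ANS
:: nil
$ filer newfold p: /truzesmi
:: ok
$ jar recall k: bo
:: 660

Answer: {beso/, beso/je=smetum, beso/stucre=fofosmu_iz, labrusne=mid, truzesmi/}


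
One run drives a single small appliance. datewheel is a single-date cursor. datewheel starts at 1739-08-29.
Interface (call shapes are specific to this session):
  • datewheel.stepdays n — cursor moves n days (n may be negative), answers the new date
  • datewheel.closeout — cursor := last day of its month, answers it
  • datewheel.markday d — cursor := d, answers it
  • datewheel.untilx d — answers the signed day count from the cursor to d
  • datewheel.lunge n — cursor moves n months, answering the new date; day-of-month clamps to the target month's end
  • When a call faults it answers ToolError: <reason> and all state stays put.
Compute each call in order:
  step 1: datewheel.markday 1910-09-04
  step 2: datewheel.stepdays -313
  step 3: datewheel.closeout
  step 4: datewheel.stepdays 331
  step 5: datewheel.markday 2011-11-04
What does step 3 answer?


Act: datewheel.markday[d→1910-09-04]
Obs: 1910-09-04
Act: datewheel.stepdays[n→-313]
Obs: 1909-10-26
Act: datewheel.closeout[]
Obs: 1909-10-31
Act: datewheel.stepdays[n→331]
Obs: 1910-09-27
Act: datewheel.markday[d→2011-11-04]
Obs: 2011-11-04

Answer: 1909-10-31


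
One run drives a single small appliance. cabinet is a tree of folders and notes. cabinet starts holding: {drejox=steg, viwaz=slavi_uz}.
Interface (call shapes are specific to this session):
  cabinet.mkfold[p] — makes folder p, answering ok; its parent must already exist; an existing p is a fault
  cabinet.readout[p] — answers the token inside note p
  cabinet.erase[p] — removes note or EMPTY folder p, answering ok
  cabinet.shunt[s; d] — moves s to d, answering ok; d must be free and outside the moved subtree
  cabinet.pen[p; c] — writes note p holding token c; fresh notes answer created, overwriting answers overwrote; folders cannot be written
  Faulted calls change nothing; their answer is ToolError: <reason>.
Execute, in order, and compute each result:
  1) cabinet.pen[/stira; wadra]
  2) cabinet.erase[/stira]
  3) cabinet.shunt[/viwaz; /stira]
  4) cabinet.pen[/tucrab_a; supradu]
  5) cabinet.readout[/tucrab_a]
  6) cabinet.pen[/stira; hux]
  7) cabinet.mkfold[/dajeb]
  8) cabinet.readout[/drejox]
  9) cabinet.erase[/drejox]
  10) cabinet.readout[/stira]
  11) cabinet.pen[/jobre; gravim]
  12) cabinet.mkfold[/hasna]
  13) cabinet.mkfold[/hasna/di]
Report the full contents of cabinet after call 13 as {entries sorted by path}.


·→ pen(/stira, wadra)
·← created
·→ erase(/stira)
·← ok
·→ shunt(/viwaz, /stira)
·← ok
·→ pen(/tucrab_a, supradu)
·← created
·→ readout(/tucrab_a)
·← supradu
·→ pen(/stira, hux)
·← overwrote
·→ mkfold(/dajeb)
·← ok
·→ readout(/drejox)
·← steg
·→ erase(/drejox)
·← ok
·→ readout(/stira)
·← hux
·→ pen(/jobre, gravim)
·← created
·→ mkfold(/hasna)
·← ok
·→ mkfold(/hasna/di)
·← ok

Answer: {dajeb/, hasna/, hasna/di/, jobre=gravim, stira=hux, tucrab_a=supradu}


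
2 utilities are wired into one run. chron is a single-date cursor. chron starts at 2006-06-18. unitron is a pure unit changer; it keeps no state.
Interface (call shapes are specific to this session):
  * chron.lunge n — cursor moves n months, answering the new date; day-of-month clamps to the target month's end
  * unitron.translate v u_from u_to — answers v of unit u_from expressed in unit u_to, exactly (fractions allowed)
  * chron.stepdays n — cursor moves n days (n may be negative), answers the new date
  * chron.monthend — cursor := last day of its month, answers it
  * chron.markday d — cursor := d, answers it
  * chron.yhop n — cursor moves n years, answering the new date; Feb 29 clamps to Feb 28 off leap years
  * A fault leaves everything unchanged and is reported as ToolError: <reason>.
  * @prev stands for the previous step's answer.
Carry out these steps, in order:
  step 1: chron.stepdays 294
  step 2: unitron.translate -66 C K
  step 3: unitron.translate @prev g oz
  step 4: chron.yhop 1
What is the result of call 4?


% chron.stepdays(n='294') => 2007-04-08
% unitron.translate(v='-66', u_from='C', u_to='K') => 4143/20
% unitron.translate(v='@prev', u_from='g', u_to='oz') => 331440000/45359237
% chron.yhop(n='1') => 2008-04-08

Answer: 2008-04-08


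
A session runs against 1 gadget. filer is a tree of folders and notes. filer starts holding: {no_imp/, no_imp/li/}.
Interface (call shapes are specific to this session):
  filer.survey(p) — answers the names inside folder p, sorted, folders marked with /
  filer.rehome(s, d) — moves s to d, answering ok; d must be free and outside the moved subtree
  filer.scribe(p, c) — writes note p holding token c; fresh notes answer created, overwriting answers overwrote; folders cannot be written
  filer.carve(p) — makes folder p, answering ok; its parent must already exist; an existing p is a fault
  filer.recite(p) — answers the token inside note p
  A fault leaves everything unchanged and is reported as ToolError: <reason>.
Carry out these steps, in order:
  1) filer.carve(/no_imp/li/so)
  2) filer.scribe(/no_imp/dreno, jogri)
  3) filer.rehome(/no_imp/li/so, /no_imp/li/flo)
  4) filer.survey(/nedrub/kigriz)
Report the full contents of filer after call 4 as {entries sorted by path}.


Answer: {no_imp/, no_imp/dreno=jogri, no_imp/li/, no_imp/li/flo/}

Derivation:
// filer.carve(p='/no_imp/li/so') : ok
// filer.scribe(p='/no_imp/dreno', c='jogri') : created
// filer.rehome(s='/no_imp/li/so', d='/no_imp/li/flo') : ok
// filer.survey(p='/nedrub/kigriz') : ToolError: not found


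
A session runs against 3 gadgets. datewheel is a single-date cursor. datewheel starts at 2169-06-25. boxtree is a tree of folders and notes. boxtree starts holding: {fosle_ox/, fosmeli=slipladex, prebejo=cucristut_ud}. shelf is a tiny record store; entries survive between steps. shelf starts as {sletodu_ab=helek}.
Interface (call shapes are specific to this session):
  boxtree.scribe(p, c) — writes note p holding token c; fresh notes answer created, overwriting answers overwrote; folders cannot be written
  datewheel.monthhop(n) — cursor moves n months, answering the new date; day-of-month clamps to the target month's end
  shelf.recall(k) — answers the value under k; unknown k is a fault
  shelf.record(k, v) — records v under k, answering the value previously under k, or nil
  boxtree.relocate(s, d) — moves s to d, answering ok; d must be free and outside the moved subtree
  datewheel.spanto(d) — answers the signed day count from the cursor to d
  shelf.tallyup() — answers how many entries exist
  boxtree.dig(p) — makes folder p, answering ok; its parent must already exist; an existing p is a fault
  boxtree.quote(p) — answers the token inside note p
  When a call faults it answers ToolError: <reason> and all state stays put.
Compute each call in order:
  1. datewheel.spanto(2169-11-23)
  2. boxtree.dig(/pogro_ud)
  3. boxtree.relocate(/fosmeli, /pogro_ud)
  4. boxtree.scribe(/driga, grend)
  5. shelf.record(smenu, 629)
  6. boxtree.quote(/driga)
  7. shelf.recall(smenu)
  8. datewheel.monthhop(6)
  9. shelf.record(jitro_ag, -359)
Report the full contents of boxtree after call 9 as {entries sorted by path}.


→ datewheel.spanto(d→2169-11-23)
← 151
→ boxtree.dig(p→/pogro_ud)
← ok
→ boxtree.relocate(s→/fosmeli, d→/pogro_ud)
← ToolError: exists
→ boxtree.scribe(p→/driga, c→grend)
← created
→ shelf.record(k→smenu, v→629)
← nil
→ boxtree.quote(p→/driga)
← grend
→ shelf.recall(k→smenu)
← 629
→ datewheel.monthhop(n→6)
← 2169-12-25
→ shelf.record(k→jitro_ag, v→-359)
← nil

Answer: {driga=grend, fosle_ox/, fosmeli=slipladex, pogro_ud/, prebejo=cucristut_ud}


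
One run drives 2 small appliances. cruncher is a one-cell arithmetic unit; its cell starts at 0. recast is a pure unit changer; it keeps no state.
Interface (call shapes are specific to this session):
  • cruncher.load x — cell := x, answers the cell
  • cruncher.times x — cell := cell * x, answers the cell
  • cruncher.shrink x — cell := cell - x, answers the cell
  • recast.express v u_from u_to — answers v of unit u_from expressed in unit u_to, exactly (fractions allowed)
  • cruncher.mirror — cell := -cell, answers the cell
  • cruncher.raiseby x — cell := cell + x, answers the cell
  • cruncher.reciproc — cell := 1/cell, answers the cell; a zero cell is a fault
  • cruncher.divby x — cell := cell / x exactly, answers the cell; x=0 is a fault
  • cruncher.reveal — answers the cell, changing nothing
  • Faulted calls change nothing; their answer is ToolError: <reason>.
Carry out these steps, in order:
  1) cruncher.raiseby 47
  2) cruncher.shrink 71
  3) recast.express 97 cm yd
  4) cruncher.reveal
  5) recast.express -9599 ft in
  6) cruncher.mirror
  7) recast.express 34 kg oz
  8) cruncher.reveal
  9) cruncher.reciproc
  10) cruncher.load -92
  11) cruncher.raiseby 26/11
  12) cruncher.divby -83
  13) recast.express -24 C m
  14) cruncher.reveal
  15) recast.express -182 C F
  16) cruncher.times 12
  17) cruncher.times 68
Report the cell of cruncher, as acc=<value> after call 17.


> raiseby x→47
[out] 47
> shrink x→71
[out] -24
> express v→97 u_from→cm u_to→yd
[out] 2425/2286
> reveal
[out] -24
> express v→-9599 u_from→ft u_to→in
[out] -115188
> mirror
[out] 24
> express v→34 u_from→kg u_to→oz
[out] 54400000000/45359237
> reveal
[out] 24
> reciproc
[out] 1/24
> load x→-92
[out] -92
> raiseby x→26/11
[out] -986/11
> divby x→-83
[out] 986/913
> express v→-24 u_from→C u_to→m
[out] ToolError: incompatible units
> reveal
[out] 986/913
> express v→-182 u_from→C u_to→F
[out] -1478/5
> times x→12
[out] 11832/913
> times x→68
[out] 804576/913

Answer: acc=804576/913


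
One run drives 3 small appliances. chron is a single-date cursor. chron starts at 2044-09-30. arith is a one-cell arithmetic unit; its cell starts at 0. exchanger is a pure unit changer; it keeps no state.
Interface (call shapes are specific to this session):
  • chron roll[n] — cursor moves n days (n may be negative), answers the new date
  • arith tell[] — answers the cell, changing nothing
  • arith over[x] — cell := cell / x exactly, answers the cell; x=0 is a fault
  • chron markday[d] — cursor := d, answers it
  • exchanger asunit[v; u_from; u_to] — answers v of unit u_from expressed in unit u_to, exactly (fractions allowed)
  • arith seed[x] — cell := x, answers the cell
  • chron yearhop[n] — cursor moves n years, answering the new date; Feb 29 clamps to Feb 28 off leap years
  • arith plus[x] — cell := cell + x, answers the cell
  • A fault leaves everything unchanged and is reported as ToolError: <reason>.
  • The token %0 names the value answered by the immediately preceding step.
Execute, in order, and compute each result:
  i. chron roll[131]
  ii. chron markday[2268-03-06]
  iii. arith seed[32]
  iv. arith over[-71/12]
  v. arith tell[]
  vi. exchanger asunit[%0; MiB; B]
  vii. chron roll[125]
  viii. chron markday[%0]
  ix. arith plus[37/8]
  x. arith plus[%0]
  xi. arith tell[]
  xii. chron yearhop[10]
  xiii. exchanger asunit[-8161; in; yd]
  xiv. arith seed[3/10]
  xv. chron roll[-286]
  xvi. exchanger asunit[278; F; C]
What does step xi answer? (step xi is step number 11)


! 1. chron roll(131) ~> 2045-02-08
! 2. chron markday(2268-03-06) ~> 2268-03-06
! 3. arith seed(32) ~> 32
! 4. arith over(-71/12) ~> -384/71
! 5. arith tell() ~> -384/71
! 6. exchanger asunit(%0, MiB, B) ~> -402653184/71
! 7. chron roll(125) ~> 2268-07-09
! 8. chron markday(%0) ~> 2268-07-09
! 9. arith plus(37/8) ~> -445/568
! 10. arith plus(%0) ~> -445/284
! 11. arith tell() ~> -445/284
! 12. chron yearhop(10) ~> 2278-07-09
! 13. exchanger asunit(-8161, in, yd) ~> -8161/36
! 14. arith seed(3/10) ~> 3/10
! 15. chron roll(-286) ~> 2277-09-26
! 16. exchanger asunit(278, F, C) ~> 410/3

Answer: -445/284


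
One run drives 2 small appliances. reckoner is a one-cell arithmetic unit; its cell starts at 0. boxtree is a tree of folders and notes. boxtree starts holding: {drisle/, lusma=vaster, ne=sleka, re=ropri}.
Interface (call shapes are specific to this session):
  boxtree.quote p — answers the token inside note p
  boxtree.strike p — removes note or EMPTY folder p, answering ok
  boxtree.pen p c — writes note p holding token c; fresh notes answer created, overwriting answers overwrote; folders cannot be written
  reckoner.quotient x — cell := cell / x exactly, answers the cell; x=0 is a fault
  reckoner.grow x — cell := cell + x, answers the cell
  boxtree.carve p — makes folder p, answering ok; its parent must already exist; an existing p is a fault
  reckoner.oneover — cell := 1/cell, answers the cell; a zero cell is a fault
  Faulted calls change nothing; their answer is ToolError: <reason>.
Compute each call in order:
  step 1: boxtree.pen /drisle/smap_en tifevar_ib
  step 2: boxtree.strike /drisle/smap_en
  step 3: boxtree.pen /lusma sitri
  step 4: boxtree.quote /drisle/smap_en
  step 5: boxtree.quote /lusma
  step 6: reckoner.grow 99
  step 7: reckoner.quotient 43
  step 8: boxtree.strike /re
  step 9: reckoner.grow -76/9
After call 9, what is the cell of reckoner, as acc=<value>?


I try pen(p=/drisle/smap_en, c=tifevar_ib), and observe created.
Then strike(p=/drisle/smap_en): ok.
Invoking pen(p=/lusma, c=sitri), and get overwrote.
Next I call quote(p=/drisle/smap_en), → ToolError: not found.
Using quote(p=/lusma): sitri.
Using grow(x=99), giving 99.
I use quotient(x=43), → 99/43.
I invoke strike(p=/re), giving ok.
Calling grow(x=-76/9), and get -2377/387.

Answer: acc=-2377/387


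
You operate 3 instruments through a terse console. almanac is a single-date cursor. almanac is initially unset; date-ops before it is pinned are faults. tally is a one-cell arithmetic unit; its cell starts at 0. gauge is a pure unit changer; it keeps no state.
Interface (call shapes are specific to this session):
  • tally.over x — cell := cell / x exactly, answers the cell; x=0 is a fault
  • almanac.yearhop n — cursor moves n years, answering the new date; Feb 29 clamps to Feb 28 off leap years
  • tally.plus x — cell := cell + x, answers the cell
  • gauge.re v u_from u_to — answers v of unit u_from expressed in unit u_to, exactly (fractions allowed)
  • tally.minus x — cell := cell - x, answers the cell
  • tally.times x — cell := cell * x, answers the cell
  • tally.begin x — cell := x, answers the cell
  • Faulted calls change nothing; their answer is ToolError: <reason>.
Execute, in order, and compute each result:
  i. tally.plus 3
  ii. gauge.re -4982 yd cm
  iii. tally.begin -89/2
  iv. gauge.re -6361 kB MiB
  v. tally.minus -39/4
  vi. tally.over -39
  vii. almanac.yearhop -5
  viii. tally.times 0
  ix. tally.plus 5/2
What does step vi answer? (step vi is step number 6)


Calling plus(3), and observe 3.
I run re(-4982, yd, cm), — result: -11388852/25.
I call begin(-89/2), and observe -89/2.
Next I call re(-6361, kB, MiB): -795125/131072.
I invoke minus(-39/4), giving -139/4.
I invoke over(-39), — result: 139/156.
I run yearhop(-5), which returns ToolError: no date set.
Then times(0), → 0.
I invoke plus(5/2), giving 5/2.

Answer: 139/156


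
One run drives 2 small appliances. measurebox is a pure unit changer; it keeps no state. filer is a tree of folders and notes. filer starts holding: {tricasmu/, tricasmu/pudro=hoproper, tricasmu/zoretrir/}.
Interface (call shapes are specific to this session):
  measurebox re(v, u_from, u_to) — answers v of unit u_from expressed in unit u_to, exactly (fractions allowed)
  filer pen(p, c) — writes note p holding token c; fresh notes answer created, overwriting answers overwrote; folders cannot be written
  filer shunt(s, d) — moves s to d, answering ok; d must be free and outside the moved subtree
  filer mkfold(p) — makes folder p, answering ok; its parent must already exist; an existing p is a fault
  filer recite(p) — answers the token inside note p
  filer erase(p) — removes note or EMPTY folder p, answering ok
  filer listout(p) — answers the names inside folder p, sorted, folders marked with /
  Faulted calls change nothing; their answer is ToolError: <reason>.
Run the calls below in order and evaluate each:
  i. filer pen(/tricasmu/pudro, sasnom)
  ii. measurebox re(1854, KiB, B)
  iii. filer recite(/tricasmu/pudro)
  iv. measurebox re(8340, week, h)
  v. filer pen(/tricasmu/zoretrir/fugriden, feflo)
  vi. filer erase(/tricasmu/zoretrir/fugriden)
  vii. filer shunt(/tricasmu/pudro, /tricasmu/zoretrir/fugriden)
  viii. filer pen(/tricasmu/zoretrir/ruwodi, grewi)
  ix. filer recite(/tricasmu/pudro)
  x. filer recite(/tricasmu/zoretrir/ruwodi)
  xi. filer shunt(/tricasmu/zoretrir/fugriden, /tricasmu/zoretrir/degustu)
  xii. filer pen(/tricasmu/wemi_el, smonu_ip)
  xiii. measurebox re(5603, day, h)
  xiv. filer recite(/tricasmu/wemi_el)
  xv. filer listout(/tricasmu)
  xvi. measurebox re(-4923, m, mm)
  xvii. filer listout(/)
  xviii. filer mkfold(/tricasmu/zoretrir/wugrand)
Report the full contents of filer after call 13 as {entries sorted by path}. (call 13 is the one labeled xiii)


==> filer pen(p→/tricasmu/pudro, c→sasnom)
<== overwrote
==> measurebox re(v→1854, u_from→KiB, u_to→B)
<== 1898496
==> filer recite(p→/tricasmu/pudro)
<== sasnom
==> measurebox re(v→8340, u_from→week, u_to→h)
<== 1401120
==> filer pen(p→/tricasmu/zoretrir/fugriden, c→feflo)
<== created
==> filer erase(p→/tricasmu/zoretrir/fugriden)
<== ok
==> filer shunt(s→/tricasmu/pudro, d→/tricasmu/zoretrir/fugriden)
<== ok
==> filer pen(p→/tricasmu/zoretrir/ruwodi, c→grewi)
<== created
==> filer recite(p→/tricasmu/pudro)
<== ToolError: not found
==> filer recite(p→/tricasmu/zoretrir/ruwodi)
<== grewi
==> filer shunt(s→/tricasmu/zoretrir/fugriden, d→/tricasmu/zoretrir/degustu)
<== ok
==> filer pen(p→/tricasmu/wemi_el, c→smonu_ip)
<== created
==> measurebox re(v→5603, u_from→day, u_to→h)
<== 134472
==> filer recite(p→/tricasmu/wemi_el)
<== smonu_ip
==> filer listout(p→/tricasmu)
<== [wemi_el, zoretrir/]
==> measurebox re(v→-4923, u_from→m, u_to→mm)
<== -4923000
==> filer listout(p→/)
<== [tricasmu/]
==> filer mkfold(p→/tricasmu/zoretrir/wugrand)
<== ok

Answer: {tricasmu/, tricasmu/wemi_el=smonu_ip, tricasmu/zoretrir/, tricasmu/zoretrir/degustu=sasnom, tricasmu/zoretrir/ruwodi=grewi}


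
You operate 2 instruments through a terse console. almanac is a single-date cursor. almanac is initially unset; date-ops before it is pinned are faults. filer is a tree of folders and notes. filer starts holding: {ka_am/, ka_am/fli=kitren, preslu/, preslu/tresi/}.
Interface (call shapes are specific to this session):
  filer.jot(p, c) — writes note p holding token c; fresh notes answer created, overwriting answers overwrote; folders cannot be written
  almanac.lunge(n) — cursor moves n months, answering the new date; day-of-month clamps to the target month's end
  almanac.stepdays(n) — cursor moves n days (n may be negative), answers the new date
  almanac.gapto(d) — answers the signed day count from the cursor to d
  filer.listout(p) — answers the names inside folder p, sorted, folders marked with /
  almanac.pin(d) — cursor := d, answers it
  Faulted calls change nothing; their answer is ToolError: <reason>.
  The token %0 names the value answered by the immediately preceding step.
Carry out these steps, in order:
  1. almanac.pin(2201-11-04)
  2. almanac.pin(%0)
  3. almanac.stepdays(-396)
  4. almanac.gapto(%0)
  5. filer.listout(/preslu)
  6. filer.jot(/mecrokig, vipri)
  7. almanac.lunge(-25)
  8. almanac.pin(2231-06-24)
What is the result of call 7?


Answer: 2198-09-04

Derivation:
I use pin using 2201-11-04, giving 2201-11-04.
I use pin using %0: 2201-11-04.
I invoke stepdays using -396, → 2200-10-04.
Then gapto using %0, and see 0.
Using listout using /preslu, yielding [tresi/].
Then jot using /mecrokig, vipri, → created.
I try lunge using -25, and see 2198-09-04.
I run pin using 2231-06-24, → 2231-06-24.


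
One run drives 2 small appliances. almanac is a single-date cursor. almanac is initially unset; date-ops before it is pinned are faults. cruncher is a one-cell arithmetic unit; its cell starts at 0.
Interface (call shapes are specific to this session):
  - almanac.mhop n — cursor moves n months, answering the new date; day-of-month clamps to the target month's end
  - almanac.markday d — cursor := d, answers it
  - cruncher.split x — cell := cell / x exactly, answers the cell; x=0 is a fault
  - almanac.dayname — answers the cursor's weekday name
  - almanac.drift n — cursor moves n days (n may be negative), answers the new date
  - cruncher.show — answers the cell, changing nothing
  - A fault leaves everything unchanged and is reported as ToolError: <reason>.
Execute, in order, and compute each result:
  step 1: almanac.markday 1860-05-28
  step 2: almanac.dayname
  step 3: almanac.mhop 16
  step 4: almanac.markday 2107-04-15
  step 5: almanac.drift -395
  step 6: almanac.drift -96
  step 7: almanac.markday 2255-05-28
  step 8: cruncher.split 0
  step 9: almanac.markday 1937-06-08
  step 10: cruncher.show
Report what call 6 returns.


Answer: 2105-12-10

Derivation:
Do: almanac.markday[d→1860-05-28]
See: 1860-05-28
Do: almanac.dayname[]
See: Monday
Do: almanac.mhop[n→16]
See: 1861-09-28
Do: almanac.markday[d→2107-04-15]
See: 2107-04-15
Do: almanac.drift[n→-395]
See: 2106-03-16
Do: almanac.drift[n→-96]
See: 2105-12-10
Do: almanac.markday[d→2255-05-28]
See: 2255-05-28
Do: cruncher.split[x→0]
See: ToolError: division by zero
Do: almanac.markday[d→1937-06-08]
See: 1937-06-08
Do: cruncher.show[]
See: 0


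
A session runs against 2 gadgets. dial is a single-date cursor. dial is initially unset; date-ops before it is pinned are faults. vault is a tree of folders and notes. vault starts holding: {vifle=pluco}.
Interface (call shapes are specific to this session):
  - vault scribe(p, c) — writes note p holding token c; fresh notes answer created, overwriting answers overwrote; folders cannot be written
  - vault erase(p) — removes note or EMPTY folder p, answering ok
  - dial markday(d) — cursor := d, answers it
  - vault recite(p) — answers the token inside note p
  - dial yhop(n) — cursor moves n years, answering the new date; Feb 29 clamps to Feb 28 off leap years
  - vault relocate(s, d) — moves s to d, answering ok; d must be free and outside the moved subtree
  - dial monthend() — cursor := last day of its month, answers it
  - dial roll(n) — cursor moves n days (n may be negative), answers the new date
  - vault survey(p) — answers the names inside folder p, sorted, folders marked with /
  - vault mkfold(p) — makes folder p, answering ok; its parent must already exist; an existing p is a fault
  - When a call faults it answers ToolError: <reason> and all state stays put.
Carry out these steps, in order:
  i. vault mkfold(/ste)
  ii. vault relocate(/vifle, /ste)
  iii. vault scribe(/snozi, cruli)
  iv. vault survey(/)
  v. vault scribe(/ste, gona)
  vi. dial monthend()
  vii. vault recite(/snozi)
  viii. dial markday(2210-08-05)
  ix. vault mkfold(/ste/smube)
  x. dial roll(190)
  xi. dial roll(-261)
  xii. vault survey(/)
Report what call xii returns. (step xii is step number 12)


Invoking vault mkfold on p=/ste, and get ok.
I call vault relocate on s=/vifle, d=/ste, yielding ToolError: exists.
I use vault scribe on p=/snozi, c=cruli, and see created.
I call vault survey on p=/, — result: [snozi, ste/, vifle].
Then vault scribe on p=/ste, c=gona: ToolError: is a directory.
I invoke dial monthend(): ToolError: no date set.
I invoke vault recite on p=/snozi: cruli.
I run dial markday on d=2210-08-05, and get 2210-08-05.
I try vault mkfold on p=/ste/smube, and get ok.
I call dial roll on n=190, which returns 2211-02-11.
Then dial roll on n=-261, and observe 2210-05-26.
Calling vault survey on p=/, — result: [snozi, ste/, vifle].

Answer: [snozi, ste/, vifle]


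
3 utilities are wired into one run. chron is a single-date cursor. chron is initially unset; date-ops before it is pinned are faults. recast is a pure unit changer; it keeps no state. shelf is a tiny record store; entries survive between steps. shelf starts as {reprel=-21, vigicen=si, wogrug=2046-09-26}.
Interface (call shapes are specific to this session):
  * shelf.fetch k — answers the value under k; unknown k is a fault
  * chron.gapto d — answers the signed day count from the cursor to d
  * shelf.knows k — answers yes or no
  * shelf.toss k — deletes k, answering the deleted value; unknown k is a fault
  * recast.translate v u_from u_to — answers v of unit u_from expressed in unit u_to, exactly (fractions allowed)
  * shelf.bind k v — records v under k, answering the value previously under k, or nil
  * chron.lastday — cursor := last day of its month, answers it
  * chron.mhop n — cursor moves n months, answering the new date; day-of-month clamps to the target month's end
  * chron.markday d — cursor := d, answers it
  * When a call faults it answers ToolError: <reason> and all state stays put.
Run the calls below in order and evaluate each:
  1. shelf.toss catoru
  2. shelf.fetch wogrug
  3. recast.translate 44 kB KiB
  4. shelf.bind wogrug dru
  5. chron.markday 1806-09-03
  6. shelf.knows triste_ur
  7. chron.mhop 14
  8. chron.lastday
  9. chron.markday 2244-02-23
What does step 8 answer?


Answer: 1807-11-30

Derivation:
-- 1. shelf.toss(k: catoru) ~> ToolError: no such key catoru
-- 2. shelf.fetch(k: wogrug) ~> 2046-09-26
-- 3. recast.translate(v: 44, u_from: kB, u_to: KiB) ~> 1375/32
-- 4. shelf.bind(k: wogrug, v: dru) ~> 2046-09-26
-- 5. chron.markday(d: 1806-09-03) ~> 1806-09-03
-- 6. shelf.knows(k: triste_ur) ~> no
-- 7. chron.mhop(n: 14) ~> 1807-11-03
-- 8. chron.lastday() ~> 1807-11-30
-- 9. chron.markday(d: 2244-02-23) ~> 2244-02-23


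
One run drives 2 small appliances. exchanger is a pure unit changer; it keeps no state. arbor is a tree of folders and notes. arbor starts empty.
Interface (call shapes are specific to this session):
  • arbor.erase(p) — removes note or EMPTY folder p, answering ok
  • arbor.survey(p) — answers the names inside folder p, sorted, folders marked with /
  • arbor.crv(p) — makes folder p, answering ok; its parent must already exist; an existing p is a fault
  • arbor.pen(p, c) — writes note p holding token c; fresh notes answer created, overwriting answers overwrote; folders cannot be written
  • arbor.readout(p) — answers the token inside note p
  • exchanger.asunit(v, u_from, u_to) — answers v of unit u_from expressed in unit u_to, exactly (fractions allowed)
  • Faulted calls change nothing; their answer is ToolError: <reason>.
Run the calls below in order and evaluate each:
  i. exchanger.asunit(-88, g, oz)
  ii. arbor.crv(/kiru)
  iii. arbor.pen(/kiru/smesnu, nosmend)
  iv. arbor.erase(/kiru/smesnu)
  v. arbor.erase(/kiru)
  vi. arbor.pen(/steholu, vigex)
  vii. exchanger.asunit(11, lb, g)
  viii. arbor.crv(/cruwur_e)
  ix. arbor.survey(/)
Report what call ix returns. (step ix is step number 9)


→ exchanger.asunit(-88, g, oz)
← -12800000/4123567
→ arbor.crv(/kiru)
← ok
→ arbor.pen(/kiru/smesnu, nosmend)
← created
→ arbor.erase(/kiru/smesnu)
← ok
→ arbor.erase(/kiru)
← ok
→ arbor.pen(/steholu, vigex)
← created
→ exchanger.asunit(11, lb, g)
← 498951607/100000
→ arbor.crv(/cruwur_e)
← ok
→ arbor.survey(/)
← [cruwur_e/, steholu]

Answer: [cruwur_e/, steholu]


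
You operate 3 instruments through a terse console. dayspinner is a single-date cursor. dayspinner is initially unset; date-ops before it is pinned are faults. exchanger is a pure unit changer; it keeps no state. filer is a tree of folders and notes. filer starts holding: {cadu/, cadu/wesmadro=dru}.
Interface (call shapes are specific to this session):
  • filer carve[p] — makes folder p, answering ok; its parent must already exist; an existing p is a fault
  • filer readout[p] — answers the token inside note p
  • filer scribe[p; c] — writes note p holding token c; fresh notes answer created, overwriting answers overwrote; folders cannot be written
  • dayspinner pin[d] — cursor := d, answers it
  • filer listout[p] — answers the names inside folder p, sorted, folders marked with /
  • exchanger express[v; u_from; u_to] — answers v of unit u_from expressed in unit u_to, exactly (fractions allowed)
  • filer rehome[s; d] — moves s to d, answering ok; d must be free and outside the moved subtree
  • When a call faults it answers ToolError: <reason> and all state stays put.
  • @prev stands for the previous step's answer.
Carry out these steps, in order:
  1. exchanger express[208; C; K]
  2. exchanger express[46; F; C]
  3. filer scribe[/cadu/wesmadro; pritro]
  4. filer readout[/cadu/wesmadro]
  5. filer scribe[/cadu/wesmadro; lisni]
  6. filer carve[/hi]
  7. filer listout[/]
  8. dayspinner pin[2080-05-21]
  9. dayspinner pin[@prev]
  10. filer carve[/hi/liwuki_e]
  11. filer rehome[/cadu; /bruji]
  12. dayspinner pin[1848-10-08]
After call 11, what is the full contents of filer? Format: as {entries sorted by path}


Answer: {bruji/, bruji/wesmadro=lisni, hi/, hi/liwuki_e/}

Derivation:
==> exchanger express(v→208, u_from→C, u_to→K)
<== 9623/20
==> exchanger express(v→46, u_from→F, u_to→C)
<== 70/9
==> filer scribe(p→/cadu/wesmadro, c→pritro)
<== overwrote
==> filer readout(p→/cadu/wesmadro)
<== pritro
==> filer scribe(p→/cadu/wesmadro, c→lisni)
<== overwrote
==> filer carve(p→/hi)
<== ok
==> filer listout(p→/)
<== [cadu/, hi/]
==> dayspinner pin(d→2080-05-21)
<== 2080-05-21
==> dayspinner pin(d→@prev)
<== 2080-05-21
==> filer carve(p→/hi/liwuki_e)
<== ok
==> filer rehome(s→/cadu, d→/bruji)
<== ok
==> dayspinner pin(d→1848-10-08)
<== 1848-10-08


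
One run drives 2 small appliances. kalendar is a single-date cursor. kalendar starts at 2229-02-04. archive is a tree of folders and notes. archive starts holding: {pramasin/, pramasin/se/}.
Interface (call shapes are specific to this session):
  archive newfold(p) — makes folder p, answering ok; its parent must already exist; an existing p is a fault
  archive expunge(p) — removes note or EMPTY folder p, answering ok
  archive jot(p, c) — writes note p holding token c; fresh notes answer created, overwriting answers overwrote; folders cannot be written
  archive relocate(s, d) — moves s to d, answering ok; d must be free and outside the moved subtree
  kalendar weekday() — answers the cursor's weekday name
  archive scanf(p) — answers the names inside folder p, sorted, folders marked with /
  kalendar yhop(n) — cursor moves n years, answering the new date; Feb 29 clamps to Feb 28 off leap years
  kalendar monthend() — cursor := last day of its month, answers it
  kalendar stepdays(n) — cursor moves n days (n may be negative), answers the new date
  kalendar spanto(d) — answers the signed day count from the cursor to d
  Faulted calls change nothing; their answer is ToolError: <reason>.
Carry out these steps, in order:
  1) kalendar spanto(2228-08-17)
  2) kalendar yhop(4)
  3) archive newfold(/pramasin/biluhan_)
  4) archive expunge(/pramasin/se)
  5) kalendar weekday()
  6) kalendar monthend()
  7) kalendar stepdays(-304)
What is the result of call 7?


-> kalendar spanto(2228-08-17)
<- -171
-> kalendar yhop(4)
<- 2233-02-04
-> archive newfold(/pramasin/biluhan_)
<- ok
-> archive expunge(/pramasin/se)
<- ok
-> kalendar weekday()
<- Monday
-> kalendar monthend()
<- 2233-02-28
-> kalendar stepdays(-304)
<- 2232-04-30

Answer: 2232-04-30
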